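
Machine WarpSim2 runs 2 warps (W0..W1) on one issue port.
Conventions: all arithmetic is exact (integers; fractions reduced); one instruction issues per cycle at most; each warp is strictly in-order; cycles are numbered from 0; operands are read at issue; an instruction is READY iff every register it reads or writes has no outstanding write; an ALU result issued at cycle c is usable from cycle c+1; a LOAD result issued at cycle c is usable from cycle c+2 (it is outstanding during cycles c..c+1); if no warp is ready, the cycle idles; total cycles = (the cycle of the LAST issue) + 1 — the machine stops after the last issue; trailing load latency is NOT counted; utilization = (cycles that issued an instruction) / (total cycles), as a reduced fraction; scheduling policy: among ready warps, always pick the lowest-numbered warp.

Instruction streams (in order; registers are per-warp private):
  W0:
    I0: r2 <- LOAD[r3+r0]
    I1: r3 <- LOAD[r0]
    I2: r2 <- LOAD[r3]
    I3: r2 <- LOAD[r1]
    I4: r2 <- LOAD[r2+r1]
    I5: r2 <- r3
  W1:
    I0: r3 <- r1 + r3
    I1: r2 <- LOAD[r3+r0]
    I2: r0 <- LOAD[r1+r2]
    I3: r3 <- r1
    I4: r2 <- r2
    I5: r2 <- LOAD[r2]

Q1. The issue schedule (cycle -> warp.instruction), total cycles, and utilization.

cycle 0: W0.I0
cycle 1: W0.I1
cycle 2: W1.I0
cycle 3: W0.I2
cycle 4: W1.I1
cycle 5: W0.I3
cycle 6: W1.I2
cycle 7: W0.I4
cycle 8: W1.I3
cycle 9: W0.I5
cycle 10: W1.I4
cycle 11: W1.I5

Answer: 12 cycles, utilization 1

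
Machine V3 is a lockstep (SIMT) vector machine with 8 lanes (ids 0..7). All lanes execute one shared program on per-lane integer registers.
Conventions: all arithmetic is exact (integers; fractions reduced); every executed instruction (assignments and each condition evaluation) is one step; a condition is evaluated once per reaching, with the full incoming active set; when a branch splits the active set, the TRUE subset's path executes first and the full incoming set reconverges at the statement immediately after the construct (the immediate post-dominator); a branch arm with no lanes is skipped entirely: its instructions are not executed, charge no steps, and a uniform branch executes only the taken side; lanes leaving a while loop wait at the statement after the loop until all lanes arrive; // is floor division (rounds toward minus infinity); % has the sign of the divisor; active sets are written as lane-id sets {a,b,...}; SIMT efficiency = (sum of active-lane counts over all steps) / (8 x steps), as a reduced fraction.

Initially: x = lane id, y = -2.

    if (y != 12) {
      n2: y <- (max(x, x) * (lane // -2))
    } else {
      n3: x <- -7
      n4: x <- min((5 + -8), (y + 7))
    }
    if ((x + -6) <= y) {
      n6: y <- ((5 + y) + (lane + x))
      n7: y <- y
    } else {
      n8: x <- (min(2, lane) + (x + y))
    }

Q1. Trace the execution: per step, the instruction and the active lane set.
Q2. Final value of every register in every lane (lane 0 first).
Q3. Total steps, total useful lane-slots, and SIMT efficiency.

step 0: eval (y != 12)               {0,1,2,3,4,5,6,7}
step 1: y <- (max(x, x) * (lane // -2)) {0,1,2,3,4,5,6,7}
step 2: eval ((x + -6) <= y)         {0,1,2,3,4,5,6,7}
step 3: y <- ((5 + y) + (lane + x))  {0,1,2}
step 4: y <- y                       {0,1,2}
step 5: x <- (min(2, lane) + (x + y)) {3,4,5,6,7}

Answer: 6 steps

x: 0,1,2,-1,-2,-8,-10,-19
y: 5,6,7,-6,-8,-15,-18,-28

steps = 6; useful = 35; efficiency = 35/48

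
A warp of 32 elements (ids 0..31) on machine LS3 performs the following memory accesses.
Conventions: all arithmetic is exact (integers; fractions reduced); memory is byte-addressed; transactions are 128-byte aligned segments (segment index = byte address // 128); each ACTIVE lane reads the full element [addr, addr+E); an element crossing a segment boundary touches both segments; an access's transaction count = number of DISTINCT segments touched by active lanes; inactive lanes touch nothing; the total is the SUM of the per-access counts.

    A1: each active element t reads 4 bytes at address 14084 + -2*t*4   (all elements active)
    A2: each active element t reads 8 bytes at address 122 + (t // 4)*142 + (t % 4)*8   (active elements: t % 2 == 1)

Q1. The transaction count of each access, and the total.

A1: 3 transactions
A2: 8 transactions

Answer: 3,8; total 11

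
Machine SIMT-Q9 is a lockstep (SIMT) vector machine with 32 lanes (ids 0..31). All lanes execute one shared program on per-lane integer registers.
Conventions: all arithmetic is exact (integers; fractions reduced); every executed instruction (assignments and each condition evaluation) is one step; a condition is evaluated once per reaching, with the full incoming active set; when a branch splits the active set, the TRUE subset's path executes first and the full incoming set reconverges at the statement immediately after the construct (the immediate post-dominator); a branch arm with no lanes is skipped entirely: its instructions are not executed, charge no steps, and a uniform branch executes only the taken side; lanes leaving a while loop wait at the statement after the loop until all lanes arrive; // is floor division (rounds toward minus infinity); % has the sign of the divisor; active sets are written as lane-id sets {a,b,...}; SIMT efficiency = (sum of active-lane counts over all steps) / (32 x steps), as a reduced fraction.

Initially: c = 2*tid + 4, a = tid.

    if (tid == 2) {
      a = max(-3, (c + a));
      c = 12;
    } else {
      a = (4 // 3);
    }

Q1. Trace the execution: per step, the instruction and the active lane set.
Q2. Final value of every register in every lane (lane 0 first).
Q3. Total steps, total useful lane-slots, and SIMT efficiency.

step 0: eval (tid == 2)              {0,1,2,3,4,5,6,7,8,9,10,11,12,13,14,15,16,17,18,19,20,21,22,23,24,25,26,27,28,29,30,31}
step 1: a <- max(-3, (c + a))        {2}
step 2: c <- 12                      {2}
step 3: a <- (4 // 3)                {0,1,3,4,5,6,7,8,9,10,11,12,13,14,15,16,17,18,19,20,21,22,23,24,25,26,27,28,29,30,31}

Answer: 4 steps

c: 4,6,12,10,12,14,16,18,20,22,24,26,28,30,32,34,36,38,40,42,44,46,48,50,52,54,56,58,60,62,64,66
a: 1,1,10,1,1,1,1,1,1,1,1,1,1,1,1,1,1,1,1,1,1,1,1,1,1,1,1,1,1,1,1,1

steps = 4; useful = 65; efficiency = 65/128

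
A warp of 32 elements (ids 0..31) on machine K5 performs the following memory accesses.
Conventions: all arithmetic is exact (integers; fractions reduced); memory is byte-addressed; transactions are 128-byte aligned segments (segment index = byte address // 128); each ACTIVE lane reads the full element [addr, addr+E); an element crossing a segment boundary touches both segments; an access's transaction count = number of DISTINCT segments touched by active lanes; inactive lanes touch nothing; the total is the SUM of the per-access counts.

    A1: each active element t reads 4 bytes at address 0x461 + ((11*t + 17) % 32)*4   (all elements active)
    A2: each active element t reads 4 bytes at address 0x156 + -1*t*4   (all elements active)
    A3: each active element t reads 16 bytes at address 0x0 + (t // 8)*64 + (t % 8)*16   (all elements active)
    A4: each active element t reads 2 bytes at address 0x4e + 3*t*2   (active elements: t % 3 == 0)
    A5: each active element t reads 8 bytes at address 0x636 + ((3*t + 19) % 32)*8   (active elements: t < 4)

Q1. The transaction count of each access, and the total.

A1: 2 transactions
A2: 2 transactions
A3: 3 transactions
A4: 3 transactions
A5: 2 transactions

Answer: 2,2,3,3,2; total 12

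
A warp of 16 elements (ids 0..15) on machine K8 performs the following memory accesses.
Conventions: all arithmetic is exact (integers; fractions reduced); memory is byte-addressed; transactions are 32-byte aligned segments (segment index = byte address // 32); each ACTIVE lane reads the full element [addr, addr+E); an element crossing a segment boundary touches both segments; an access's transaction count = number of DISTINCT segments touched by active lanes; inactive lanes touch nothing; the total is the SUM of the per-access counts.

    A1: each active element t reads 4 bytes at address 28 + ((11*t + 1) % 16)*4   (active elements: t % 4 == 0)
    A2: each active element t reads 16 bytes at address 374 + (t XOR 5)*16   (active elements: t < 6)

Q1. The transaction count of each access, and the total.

A1: 2 transactions
A2: 5 transactions

Answer: 2,5; total 7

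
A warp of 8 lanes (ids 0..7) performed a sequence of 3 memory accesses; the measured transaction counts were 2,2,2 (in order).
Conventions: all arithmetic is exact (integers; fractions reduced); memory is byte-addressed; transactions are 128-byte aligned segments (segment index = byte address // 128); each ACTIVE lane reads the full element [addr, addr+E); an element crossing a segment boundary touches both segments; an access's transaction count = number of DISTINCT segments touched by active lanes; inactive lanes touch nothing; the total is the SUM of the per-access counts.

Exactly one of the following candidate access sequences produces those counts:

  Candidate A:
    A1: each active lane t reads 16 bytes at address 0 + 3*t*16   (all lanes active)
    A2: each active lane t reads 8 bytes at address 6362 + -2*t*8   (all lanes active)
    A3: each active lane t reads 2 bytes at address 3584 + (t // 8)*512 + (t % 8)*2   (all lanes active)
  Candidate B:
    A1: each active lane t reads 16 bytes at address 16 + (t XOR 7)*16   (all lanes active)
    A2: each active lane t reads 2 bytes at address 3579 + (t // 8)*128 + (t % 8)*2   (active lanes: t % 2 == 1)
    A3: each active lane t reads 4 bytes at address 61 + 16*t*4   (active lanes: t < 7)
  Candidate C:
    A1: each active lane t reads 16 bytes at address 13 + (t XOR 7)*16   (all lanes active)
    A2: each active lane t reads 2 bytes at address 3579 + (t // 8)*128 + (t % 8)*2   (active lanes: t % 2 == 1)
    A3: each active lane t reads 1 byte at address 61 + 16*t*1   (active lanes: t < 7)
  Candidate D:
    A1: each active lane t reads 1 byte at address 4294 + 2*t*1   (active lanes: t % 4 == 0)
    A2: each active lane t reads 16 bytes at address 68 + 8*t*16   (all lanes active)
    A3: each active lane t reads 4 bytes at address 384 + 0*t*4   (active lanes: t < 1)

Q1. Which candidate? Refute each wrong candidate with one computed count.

A: A1 gives 3 transactions, not 2
B: A3 gives 4 transactions, not 2
D: A1 gives 1 transaction, not 2
C: all counts match (2,2,2)

Answer: C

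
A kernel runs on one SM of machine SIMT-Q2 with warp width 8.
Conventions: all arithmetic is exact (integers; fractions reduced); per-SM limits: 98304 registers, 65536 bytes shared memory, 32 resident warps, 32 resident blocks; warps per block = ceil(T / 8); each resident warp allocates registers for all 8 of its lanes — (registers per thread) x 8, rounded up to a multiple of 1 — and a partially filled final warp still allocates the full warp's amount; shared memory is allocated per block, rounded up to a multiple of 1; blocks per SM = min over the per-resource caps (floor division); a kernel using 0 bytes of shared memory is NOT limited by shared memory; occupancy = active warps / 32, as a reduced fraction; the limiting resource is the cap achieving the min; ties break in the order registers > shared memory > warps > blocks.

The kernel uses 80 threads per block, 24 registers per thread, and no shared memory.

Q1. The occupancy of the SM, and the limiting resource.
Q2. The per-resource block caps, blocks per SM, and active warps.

Answer: occupancy 15/16, limited by warps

registers: 51 blocks
shared memory: no limit (kernel uses none)
warps: 3 blocks
blocks: 32 blocks

Answer: 3 blocks, 30 active warps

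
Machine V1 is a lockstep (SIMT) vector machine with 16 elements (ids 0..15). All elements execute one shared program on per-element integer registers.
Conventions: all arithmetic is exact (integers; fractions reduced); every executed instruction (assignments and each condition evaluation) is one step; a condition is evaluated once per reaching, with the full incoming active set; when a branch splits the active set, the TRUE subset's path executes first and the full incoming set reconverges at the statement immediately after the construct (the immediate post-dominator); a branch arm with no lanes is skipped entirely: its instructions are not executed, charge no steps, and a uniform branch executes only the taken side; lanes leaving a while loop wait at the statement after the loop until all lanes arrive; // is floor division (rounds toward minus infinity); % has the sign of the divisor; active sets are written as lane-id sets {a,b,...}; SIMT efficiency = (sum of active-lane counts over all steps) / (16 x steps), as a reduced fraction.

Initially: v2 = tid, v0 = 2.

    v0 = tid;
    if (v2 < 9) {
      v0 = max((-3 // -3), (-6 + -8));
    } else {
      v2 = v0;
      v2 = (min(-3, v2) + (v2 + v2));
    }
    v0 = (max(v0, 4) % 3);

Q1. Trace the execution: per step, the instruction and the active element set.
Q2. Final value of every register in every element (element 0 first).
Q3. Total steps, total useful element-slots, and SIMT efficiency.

step 0: v0 <- tid                    {0,1,2,3,4,5,6,7,8,9,10,11,12,13,14,15}
step 1: eval (v2 < 9)                {0,1,2,3,4,5,6,7,8,9,10,11,12,13,14,15}
step 2: v0 <- max((-3 // -3), (-6 + -8)) {0,1,2,3,4,5,6,7,8}
step 3: v2 <- v0                     {9,10,11,12,13,14,15}
step 4: v2 <- (min(-3, v2) + (v2 + v2)) {9,10,11,12,13,14,15}
step 5: v0 <- (max(v0, 4) % 3)       {0,1,2,3,4,5,6,7,8,9,10,11,12,13,14,15}

Answer: 6 steps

v2: 0,1,2,3,4,5,6,7,8,15,17,19,21,23,25,27
v0: 1,1,1,1,1,1,1,1,1,0,1,2,0,1,2,0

steps = 6; useful = 71; efficiency = 71/96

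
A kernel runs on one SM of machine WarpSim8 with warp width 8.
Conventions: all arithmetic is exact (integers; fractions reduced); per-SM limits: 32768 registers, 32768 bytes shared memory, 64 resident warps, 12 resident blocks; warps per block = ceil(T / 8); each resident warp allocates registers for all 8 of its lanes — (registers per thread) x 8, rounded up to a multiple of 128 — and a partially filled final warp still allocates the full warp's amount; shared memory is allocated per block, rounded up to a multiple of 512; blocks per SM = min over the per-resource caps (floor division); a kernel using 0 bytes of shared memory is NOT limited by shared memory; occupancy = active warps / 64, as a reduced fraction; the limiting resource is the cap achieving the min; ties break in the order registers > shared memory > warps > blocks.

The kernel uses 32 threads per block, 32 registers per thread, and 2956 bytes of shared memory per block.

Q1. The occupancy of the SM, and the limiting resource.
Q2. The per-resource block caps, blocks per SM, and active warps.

Answer: occupancy 5/8, limited by shared memory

registers: 32 blocks
shared memory: 10 blocks
warps: 16 blocks
blocks: 12 blocks

Answer: 10 blocks, 40 active warps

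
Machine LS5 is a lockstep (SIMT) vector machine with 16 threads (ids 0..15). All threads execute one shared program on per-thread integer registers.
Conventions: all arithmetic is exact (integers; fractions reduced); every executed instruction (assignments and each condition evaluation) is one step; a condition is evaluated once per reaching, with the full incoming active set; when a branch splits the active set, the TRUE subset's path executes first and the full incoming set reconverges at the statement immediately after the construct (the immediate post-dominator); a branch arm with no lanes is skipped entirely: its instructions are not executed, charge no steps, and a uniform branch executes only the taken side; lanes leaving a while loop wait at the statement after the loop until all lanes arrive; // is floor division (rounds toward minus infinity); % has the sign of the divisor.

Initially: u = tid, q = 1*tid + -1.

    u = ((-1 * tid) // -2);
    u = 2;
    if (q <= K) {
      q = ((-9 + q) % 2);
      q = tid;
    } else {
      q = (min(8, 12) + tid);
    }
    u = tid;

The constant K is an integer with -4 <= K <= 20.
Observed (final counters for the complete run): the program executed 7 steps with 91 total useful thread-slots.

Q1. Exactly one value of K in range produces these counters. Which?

Answer: K = 9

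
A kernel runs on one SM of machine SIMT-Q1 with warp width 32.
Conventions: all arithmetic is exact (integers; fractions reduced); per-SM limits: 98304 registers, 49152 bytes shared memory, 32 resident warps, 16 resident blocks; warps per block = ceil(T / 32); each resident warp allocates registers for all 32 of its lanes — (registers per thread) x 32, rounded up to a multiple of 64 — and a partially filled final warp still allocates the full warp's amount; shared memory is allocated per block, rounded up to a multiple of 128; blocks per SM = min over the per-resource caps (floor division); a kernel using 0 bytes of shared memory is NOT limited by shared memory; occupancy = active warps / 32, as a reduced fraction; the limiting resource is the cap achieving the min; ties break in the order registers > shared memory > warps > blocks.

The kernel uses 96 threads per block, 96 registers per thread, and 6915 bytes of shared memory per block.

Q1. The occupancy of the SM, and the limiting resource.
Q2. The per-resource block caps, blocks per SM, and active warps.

Answer: occupancy 9/16, limited by shared memory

registers: 10 blocks
shared memory: 6 blocks
warps: 10 blocks
blocks: 16 blocks

Answer: 6 blocks, 18 active warps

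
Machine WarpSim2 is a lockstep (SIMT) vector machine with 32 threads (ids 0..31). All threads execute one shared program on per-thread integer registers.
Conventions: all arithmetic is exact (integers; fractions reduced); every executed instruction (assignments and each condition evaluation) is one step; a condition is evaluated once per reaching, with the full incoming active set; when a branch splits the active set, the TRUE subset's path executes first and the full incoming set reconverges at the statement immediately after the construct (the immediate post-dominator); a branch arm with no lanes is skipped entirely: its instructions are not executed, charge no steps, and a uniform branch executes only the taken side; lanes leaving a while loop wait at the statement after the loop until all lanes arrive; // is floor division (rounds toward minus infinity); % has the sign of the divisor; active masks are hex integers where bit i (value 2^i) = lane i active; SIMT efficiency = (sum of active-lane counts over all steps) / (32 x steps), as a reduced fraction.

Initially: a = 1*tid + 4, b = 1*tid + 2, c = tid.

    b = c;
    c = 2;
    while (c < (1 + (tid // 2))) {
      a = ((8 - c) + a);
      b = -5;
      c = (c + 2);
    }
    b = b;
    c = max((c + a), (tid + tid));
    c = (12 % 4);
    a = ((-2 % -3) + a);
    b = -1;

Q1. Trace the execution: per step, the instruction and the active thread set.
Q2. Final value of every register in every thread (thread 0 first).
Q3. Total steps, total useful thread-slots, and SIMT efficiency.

step 0: b <- c                       0xffffffff
step 1: c <- 2                       0xffffffff
step 2: eval (c < (1 + (tid // 2)))  0xffffffff
step 3: a <- ((8 - c) + a)           0xfffffff0
step 4: b <- -5                      0xfffffff0
step 5: c <- (c + 2)                 0xfffffff0
step 6: eval (c < (1 + (tid // 2)))  0xfffffff0
step 7: a <- ((8 - c) + a)           0xffffff00
step 8: b <- -5                      0xffffff00
step 9: c <- (c + 2)                 0xffffff00
step 10: eval (c < (1 + (tid // 2)))  0xffffff00
step 11: a <- ((8 - c) + a)           0xfffff000
step 12: b <- -5                      0xfffff000
step 13: c <- (c + 2)                 0xfffff000
step 14: eval (c < (1 + (tid // 2)))  0xfffff000
step 15: a <- ((8 - c) + a)           0xffff0000
step 16: b <- -5                      0xffff0000
step 17: c <- (c + 2)                 0xffff0000
step 18: eval (c < (1 + (tid // 2)))  0xffff0000
step 19: a <- ((8 - c) + a)           0xfff00000
step 20: b <- -5                      0xfff00000
step 21: c <- (c + 2)                 0xfff00000
step 22: eval (c < (1 + (tid // 2)))  0xfff00000
step 23: a <- ((8 - c) + a)           0xff000000
step 24: b <- -5                      0xff000000
step 25: c <- (c + 2)                 0xff000000
step 26: eval (c < (1 + (tid // 2)))  0xff000000
step 27: a <- ((8 - c) + a)           0xf0000000
step 28: b <- -5                      0xf0000000
step 29: c <- (c + 2)                 0xf0000000
step 30: eval (c < (1 + (tid // 2)))  0xf0000000
step 31: b <- b                       0xffffffff
step 32: c <- max((c + a), (tid + tid)) 0xffffffff
step 33: c <- (12 % 4)                0xffffffff
step 34: a <- ((-2 % -3) + a)         0xffffffff
step 35: b <- -1                      0xffffffff

Answer: 36 steps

a: 2,3,4,5,12,13,14,15,20,21,22,23,26,27,28,29,30,31,32,33,32,33,34,35,32,33,34,35,30,31,32,33
b: -1,-1,-1,-1,-1,-1,-1,-1,-1,-1,-1,-1,-1,-1,-1,-1,-1,-1,-1,-1,-1,-1,-1,-1,-1,-1,-1,-1,-1,-1,-1,-1
c: 0,0,0,0,0,0,0,0,0,0,0,0,0,0,0,0,0,0,0,0,0,0,0,0,0,0,0,0,0,0,0,0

steps = 36; useful = 704; efficiency = 704/1152 = 11/18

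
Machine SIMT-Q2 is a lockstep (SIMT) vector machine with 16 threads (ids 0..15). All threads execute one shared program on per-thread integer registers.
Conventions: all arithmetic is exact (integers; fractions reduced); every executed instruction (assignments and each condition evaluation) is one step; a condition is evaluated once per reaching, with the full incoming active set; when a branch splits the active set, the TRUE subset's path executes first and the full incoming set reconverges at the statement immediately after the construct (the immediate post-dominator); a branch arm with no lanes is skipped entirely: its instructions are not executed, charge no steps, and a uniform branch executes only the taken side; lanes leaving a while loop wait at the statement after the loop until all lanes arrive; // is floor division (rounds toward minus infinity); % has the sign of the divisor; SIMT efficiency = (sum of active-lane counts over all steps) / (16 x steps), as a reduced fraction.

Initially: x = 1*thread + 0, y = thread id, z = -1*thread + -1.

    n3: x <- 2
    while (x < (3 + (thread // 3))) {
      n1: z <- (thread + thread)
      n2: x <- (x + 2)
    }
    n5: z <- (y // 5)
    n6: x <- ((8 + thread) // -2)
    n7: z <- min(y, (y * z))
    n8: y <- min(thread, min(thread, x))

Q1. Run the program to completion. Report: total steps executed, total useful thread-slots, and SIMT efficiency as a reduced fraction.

Answer: 15 steps, 186 useful, 31/40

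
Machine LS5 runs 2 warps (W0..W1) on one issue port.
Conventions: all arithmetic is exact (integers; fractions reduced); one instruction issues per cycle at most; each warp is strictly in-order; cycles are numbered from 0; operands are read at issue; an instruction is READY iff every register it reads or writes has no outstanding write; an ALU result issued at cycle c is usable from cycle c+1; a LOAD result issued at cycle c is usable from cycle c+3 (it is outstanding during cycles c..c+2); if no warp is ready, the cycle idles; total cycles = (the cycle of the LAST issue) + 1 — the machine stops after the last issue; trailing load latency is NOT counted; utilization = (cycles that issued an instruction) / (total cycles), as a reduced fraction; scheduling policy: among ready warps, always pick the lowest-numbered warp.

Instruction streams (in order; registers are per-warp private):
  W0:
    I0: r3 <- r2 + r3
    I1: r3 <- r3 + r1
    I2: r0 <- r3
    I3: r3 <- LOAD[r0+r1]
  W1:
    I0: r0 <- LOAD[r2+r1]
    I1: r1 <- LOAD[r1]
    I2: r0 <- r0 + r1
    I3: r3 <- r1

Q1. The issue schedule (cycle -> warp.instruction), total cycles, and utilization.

cycle 0: W0.I0
cycle 1: W0.I1
cycle 2: W0.I2
cycle 3: W0.I3
cycle 4: W1.I0
cycle 5: W1.I1
cycle 6: idle
cycle 7: idle
cycle 8: W1.I2
cycle 9: W1.I3

Answer: 10 cycles, utilization 4/5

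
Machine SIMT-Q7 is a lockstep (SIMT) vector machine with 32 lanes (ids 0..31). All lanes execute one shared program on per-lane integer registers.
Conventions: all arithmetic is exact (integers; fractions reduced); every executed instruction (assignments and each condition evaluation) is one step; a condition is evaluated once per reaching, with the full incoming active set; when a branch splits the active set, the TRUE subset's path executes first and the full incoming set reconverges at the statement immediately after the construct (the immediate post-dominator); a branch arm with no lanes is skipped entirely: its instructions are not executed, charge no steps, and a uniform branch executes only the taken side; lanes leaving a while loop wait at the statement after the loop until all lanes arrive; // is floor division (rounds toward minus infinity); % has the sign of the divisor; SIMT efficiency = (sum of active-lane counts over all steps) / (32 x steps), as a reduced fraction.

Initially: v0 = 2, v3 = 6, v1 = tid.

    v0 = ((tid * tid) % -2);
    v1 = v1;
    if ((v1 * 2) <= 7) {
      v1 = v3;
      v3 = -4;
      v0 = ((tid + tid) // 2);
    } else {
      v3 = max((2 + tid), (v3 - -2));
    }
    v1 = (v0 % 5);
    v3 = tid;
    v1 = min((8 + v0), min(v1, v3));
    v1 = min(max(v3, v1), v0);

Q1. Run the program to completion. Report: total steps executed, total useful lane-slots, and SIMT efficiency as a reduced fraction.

Answer: 11 steps, 264 useful, 3/4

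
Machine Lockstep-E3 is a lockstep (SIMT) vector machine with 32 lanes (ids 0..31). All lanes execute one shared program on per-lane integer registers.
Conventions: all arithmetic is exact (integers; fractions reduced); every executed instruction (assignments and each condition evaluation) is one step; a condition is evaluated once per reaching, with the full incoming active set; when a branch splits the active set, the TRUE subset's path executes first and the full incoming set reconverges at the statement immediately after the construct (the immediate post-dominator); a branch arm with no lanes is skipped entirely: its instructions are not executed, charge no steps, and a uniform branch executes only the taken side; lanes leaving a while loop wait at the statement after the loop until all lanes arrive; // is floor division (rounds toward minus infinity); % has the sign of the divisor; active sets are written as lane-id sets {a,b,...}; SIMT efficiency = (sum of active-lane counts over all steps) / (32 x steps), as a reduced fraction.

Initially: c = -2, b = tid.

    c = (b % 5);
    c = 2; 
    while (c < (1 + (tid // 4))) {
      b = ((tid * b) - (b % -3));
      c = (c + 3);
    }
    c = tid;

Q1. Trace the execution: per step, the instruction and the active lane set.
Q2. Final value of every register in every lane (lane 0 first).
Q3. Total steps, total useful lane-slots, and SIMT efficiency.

step 0: c <- (b % 5)                 {0,1,2,3,4,5,6,7,8,9,10,11,12,13,14,15,16,17,18,19,20,21,22,23,24,25,26,27,28,29,30,31}
step 1: c <- 2                       {0,1,2,3,4,5,6,7,8,9,10,11,12,13,14,15,16,17,18,19,20,21,22,23,24,25,26,27,28,29,30,31}
step 2: eval (c < (1 + (tid // 4)))  {0,1,2,3,4,5,6,7,8,9,10,11,12,13,14,15,16,17,18,19,20,21,22,23,24,25,26,27,28,29,30,31}
step 3: b <- ((tid * b) - (b % -3))  {8,9,10,11,12,13,14,15,16,17,18,19,20,21,22,23,24,25,26,27,28,29,30,31}
step 4: c <- (c + 3)                 {8,9,10,11,12,13,14,15,16,17,18,19,20,21,22,23,24,25,26,27,28,29,30,31}
step 5: eval (c < (1 + (tid // 4)))  {8,9,10,11,12,13,14,15,16,17,18,19,20,21,22,23,24,25,26,27,28,29,30,31}
step 6: b <- ((tid * b) - (b % -3))  {20,21,22,23,24,25,26,27,28,29,30,31}
step 7: c <- (c + 3)                 {20,21,22,23,24,25,26,27,28,29,30,31}
step 8: eval (c < (1 + (tid // 4)))  {20,21,22,23,24,25,26,27,28,29,30,31}
step 9: c <- tid                     {0,1,2,3,4,5,6,7,8,9,10,11,12,13,14,15,16,17,18,19,20,21,22,23,24,25,26,27,28,29,30,31}

Answer: 10 steps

c: 0,1,2,3,4,5,6,7,8,9,10,11,12,13,14,15,16,17,18,19,20,21,22,23,24,25,26,27,28,29,30,31
b: 0,1,2,3,4,5,6,7,65,81,102,122,144,171,197,225,258,290,324,363,8021,9261,10692,12191,13824,15675,17603,19683,22008,24419,27000,29853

steps = 10; useful = 236; efficiency = 236/320 = 59/80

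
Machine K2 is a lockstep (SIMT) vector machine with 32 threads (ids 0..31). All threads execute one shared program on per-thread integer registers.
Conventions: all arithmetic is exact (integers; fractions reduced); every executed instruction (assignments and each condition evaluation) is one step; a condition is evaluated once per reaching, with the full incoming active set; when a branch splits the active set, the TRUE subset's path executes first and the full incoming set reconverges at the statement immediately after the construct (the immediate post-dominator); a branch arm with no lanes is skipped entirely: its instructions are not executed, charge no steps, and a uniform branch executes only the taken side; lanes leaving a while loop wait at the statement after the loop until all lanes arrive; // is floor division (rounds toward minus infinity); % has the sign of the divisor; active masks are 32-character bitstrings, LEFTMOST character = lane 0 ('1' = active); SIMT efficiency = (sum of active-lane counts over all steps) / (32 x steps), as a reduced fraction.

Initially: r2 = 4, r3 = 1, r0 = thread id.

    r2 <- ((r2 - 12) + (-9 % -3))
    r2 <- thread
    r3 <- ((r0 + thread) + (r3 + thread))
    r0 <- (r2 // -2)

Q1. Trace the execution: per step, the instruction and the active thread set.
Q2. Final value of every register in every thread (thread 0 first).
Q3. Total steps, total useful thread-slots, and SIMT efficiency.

step 0: r2 <- ((r2 - 12) + (-9 % -3)) 11111111111111111111111111111111
step 1: r2 <- thread                 11111111111111111111111111111111
step 2: r3 <- ((r0 + thread) + (r3 + thread)) 11111111111111111111111111111111
step 3: r0 <- (r2 // -2)             11111111111111111111111111111111

Answer: 4 steps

r2: 0,1,2,3,4,5,6,7,8,9,10,11,12,13,14,15,16,17,18,19,20,21,22,23,24,25,26,27,28,29,30,31
r3: 1,4,7,10,13,16,19,22,25,28,31,34,37,40,43,46,49,52,55,58,61,64,67,70,73,76,79,82,85,88,91,94
r0: 0,-1,-1,-2,-2,-3,-3,-4,-4,-5,-5,-6,-6,-7,-7,-8,-8,-9,-9,-10,-10,-11,-11,-12,-12,-13,-13,-14,-14,-15,-15,-16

steps = 4; useful = 128; efficiency = 128/128 = 1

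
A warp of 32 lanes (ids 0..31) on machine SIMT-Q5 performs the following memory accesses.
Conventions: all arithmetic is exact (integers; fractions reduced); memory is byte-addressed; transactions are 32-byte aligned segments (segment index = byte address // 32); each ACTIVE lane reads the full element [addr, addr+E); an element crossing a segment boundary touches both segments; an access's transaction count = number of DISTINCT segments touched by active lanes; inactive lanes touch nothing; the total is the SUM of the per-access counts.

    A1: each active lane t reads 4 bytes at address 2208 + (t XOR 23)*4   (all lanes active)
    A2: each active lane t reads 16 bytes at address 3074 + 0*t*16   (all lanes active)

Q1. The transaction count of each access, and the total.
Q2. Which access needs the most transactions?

A1: 4 transactions
A2: 1 transaction

Answer: 4,1; total 5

Answer: A1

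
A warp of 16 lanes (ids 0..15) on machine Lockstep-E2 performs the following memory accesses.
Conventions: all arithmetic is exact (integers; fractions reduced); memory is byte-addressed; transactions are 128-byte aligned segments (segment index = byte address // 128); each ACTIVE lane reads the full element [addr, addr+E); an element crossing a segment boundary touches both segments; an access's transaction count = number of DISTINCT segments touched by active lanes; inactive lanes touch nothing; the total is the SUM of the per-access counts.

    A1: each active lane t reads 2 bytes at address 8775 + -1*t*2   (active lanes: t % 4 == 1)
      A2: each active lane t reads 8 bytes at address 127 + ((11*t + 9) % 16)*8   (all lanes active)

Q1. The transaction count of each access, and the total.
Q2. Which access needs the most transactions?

A1: 1 transaction
A2: 2 transactions

Answer: 1,2; total 3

Answer: A2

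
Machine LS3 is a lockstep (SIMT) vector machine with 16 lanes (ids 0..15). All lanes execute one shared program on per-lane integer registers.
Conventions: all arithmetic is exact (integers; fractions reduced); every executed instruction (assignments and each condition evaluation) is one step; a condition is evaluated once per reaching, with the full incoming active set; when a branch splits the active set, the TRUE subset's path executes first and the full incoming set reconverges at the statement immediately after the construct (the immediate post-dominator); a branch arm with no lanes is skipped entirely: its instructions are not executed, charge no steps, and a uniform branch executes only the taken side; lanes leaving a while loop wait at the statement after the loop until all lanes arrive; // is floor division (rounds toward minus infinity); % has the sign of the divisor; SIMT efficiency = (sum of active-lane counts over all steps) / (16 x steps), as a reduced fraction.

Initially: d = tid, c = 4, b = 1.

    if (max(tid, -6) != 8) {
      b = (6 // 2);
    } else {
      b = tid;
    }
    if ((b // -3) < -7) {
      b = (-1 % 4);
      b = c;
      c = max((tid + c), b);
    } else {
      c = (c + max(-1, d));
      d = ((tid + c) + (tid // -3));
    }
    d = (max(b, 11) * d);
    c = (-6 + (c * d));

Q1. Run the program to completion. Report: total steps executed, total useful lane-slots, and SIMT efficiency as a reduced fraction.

Answer: 8 steps, 112 useful, 7/8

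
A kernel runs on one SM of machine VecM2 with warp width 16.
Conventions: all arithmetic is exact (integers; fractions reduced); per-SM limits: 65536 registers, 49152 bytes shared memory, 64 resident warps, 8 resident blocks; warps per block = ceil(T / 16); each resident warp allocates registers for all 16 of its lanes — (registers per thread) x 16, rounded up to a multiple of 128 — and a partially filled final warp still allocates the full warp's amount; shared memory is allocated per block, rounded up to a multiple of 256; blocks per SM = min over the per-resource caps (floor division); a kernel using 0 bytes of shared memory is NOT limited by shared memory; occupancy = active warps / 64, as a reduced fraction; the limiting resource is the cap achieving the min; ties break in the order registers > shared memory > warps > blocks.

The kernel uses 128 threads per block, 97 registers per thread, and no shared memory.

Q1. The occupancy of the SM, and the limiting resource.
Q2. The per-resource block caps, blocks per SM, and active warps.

Answer: occupancy 1/2, limited by registers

registers: 4 blocks
shared memory: no limit (kernel uses none)
warps: 8 blocks
blocks: 8 blocks

Answer: 4 blocks, 32 active warps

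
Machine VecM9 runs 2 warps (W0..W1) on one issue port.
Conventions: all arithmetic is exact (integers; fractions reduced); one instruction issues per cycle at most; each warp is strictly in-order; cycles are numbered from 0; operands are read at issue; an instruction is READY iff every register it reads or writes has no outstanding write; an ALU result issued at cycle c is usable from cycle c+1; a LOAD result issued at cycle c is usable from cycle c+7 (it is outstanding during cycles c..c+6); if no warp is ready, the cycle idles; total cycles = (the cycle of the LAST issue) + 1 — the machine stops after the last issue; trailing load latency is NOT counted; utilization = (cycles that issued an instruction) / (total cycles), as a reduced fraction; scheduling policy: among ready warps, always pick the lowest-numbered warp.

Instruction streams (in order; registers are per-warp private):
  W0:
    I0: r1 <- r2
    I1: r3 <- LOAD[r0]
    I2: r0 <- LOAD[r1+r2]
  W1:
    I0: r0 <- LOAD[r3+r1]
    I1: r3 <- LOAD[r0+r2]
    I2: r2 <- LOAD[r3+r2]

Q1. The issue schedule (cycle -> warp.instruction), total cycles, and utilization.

cycle 0: W0.I0
cycle 1: W0.I1
cycle 2: W0.I2
cycle 3: W1.I0
cycle 4: idle
cycle 5: idle
cycle 6: idle
cycle 7: idle
cycle 8: idle
cycle 9: idle
cycle 10: W1.I1
cycle 11: idle
cycle 12: idle
cycle 13: idle
cycle 14: idle
cycle 15: idle
cycle 16: idle
cycle 17: W1.I2

Answer: 18 cycles, utilization 1/3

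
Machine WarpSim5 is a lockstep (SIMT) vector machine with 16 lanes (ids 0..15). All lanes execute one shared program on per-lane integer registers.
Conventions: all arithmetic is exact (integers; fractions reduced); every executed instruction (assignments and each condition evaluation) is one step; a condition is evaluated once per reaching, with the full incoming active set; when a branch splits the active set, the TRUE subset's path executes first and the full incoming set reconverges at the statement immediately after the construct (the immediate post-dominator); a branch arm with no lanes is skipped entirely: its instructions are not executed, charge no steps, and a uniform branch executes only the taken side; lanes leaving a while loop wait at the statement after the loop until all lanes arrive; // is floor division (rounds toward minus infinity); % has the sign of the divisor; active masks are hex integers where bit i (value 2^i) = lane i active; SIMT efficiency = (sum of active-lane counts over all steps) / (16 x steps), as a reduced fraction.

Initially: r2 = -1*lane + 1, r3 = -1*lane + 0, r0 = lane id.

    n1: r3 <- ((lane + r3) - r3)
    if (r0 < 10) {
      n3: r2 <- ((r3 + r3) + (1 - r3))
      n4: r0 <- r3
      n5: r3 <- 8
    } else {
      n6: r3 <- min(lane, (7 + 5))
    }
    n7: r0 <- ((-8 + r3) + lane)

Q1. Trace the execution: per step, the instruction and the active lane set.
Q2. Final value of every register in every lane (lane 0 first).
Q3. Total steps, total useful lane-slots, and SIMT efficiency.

step 0: r3 <- ((lane + r3) - r3)     0xffff
step 1: eval (r0 < 10)               0xffff
step 2: r2 <- ((r3 + r3) + (1 - r3)) 0x03ff
step 3: r0 <- r3                     0x03ff
step 4: r3 <- 8                      0x03ff
step 5: r3 <- min(lane, (7 + 5))     0xfc00
step 6: r0 <- ((-8 + r3) + lane)     0xffff

Answer: 7 steps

r2: 1,2,3,4,5,6,7,8,9,10,-9,-10,-11,-12,-13,-14
r3: 8,8,8,8,8,8,8,8,8,8,10,11,12,12,12,12
r0: 0,1,2,3,4,5,6,7,8,9,12,14,16,17,18,19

steps = 7; useful = 84; efficiency = 84/112 = 3/4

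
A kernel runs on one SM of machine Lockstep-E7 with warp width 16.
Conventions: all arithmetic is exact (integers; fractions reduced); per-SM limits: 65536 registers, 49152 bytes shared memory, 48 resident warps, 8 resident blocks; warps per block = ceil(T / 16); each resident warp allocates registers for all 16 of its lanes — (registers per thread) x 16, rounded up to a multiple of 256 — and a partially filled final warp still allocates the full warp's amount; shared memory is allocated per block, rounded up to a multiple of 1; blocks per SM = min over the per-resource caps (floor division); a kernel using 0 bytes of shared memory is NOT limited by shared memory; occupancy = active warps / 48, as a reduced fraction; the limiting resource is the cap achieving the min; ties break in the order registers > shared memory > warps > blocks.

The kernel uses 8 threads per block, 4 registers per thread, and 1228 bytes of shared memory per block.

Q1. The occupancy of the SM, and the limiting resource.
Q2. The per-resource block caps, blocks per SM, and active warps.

Answer: occupancy 1/6, limited by blocks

registers: 256 blocks
shared memory: 40 blocks
warps: 48 blocks
blocks: 8 blocks

Answer: 8 blocks, 8 active warps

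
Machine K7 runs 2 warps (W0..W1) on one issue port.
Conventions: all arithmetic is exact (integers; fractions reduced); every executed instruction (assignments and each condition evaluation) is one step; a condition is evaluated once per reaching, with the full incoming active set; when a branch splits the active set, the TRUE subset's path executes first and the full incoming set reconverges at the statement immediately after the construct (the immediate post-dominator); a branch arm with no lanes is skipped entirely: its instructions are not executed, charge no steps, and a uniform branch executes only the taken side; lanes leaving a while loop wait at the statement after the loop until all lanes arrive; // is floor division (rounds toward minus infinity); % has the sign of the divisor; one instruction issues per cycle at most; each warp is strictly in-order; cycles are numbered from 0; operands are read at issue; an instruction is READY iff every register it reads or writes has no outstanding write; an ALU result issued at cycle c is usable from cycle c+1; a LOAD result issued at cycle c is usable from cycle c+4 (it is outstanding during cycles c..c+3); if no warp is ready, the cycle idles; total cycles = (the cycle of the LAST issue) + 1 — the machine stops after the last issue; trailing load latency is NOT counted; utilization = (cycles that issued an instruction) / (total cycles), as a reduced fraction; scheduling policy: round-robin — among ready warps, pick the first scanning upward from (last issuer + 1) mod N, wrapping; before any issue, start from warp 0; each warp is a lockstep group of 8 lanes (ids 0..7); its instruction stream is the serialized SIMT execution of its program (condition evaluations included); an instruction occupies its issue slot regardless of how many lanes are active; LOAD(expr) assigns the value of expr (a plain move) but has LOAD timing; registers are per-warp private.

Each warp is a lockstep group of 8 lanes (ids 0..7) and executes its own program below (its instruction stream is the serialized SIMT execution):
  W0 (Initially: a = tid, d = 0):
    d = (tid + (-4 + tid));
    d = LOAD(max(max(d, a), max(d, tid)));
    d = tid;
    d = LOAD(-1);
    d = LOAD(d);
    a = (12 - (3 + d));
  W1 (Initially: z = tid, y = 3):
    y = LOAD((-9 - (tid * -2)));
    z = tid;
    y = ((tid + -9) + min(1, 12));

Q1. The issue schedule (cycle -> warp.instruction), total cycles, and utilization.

cycle 0: W0.I0
cycle 1: W1.I0
cycle 2: W0.I1
cycle 3: W1.I1
cycle 4: idle
cycle 5: W1.I2
cycle 6: W0.I2
cycle 7: W0.I3
cycle 8: idle
cycle 9: idle
cycle 10: idle
cycle 11: W0.I4
cycle 12: idle
cycle 13: idle
cycle 14: idle
cycle 15: W0.I5

Answer: 16 cycles, utilization 9/16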